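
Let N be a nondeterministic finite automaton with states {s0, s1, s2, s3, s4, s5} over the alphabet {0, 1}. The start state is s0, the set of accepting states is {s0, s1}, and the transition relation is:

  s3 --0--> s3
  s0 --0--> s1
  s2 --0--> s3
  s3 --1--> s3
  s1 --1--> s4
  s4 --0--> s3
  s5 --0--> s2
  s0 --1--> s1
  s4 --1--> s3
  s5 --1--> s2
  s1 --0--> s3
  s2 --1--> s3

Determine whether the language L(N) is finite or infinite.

finite

The useful states (reachable from s0 and able to reach an accepting state) are {s0, s1}.
Restricted to these states the transition graph has no cycle, so every accepting path has bounded length and L is finite.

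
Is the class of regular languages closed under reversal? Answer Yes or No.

Reverse every transition of an NFA for L, make the old start state the unique accepting state, and add a fresh start state with ε-moves to the old accepting states; this NFA accepts Lᴿ.
So the regular languages are closed under reversal.

Yes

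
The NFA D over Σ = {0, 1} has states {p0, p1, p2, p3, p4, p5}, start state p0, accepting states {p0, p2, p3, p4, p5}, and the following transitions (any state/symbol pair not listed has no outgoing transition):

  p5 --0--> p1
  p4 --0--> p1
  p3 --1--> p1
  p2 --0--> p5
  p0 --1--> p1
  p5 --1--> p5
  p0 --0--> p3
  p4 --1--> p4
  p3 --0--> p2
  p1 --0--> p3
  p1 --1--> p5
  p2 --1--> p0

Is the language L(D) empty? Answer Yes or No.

No

The empty string ε is accepted: the run p0 ends in the accepting state p0.
Since at least one string is accepted, L(D) is not empty.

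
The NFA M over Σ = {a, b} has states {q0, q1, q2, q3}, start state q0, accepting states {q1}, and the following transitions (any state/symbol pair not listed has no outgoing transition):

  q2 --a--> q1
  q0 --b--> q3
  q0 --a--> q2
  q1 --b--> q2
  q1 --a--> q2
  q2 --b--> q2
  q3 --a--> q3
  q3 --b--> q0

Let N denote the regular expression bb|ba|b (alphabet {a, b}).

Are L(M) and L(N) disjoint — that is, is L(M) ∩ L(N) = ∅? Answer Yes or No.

Yes

Converting the expression N to a DFA (subset construction, then merging equivalent states) gives the minimal DFA with states {n0, n1, n2, n3}, start state n0, accepting states {n2, n3} and transitions n0: a→n1, b→n2; n1: a→n1, b→n1; n2: a→n3, b→n3; n3: a→n1, b→n1.
Exploring the product automaton M × N from the start pair (q0, n0), following both machines on each input symbol, reaches 8 state pairs: (q0, n0), (q2, n1), (q3, n2), (q1, n1), (q3, n3), (q0, n3), (q3, n1), (q0, n1).
M accepts in {q1} and N accepts in {n2, n3}; no reachable pair has both components accepting, so no string drives both machines to acceptance simultaneously and L(M) ∩ L(N) = ∅.
So no string is accepted by both, and the intersection is empty.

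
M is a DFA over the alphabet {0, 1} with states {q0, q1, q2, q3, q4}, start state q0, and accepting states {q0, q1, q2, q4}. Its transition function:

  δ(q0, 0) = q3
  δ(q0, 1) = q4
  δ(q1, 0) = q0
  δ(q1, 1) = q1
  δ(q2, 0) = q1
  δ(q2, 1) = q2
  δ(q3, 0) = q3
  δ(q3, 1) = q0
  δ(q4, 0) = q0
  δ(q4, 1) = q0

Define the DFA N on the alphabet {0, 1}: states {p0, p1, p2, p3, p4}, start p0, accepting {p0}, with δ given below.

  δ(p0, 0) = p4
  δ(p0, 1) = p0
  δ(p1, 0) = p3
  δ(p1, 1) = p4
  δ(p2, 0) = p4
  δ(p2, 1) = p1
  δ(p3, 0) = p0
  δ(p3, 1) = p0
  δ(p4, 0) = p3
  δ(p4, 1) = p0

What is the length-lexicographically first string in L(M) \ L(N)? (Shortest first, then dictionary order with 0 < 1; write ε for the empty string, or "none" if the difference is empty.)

10

The string 10 is accepted by M but not by N.
No shorter string lies in the difference, and 10 is the lexicographically first length-2 string in L(M) \ L(N).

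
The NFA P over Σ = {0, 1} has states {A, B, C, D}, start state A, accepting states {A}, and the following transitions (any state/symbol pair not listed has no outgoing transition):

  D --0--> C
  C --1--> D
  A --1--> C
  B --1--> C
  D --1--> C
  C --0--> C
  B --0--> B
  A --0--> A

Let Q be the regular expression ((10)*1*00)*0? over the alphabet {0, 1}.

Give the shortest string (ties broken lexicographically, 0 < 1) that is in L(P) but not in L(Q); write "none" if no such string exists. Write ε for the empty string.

Converting the expression Q to a DFA (subset construction, then merging equivalent states) gives the minimal DFA with states {q0, q1, q2, q3, q4, q5, q6, q7}, start state q0, accepting states {q0, q1, q6} and transitions q0: 0→q1, 1→q2; q1: 0→q0, 1→q3; q2: 0→q4, 1→q5; q3: 0→q3, 1→q3; q4: 0→q6, 1→q2; q5: 0→q7, 1→q5; q6: 0→q6, 1→q2; q7: 0→q0, 1→q3.
Exploring the product automaton P × Q from the start pair (A, q0), following both machines on each input symbol, reaches 13 state pairs: (A, q0), (A, q1), (C, q2), (C, q3), (C, q4), (D, q5), (D, q3), (C, q6), (D, q2), (C, q7), (C, q5), (C, q0), (C, q1).
P accepts in {A} and Q accepts in {q0, q1, q6}. The reachable pairs whose P-component is accepting are (A, q0), (A, q1); in each of them the Q-component is accepting too, so the product for L(P) \ L(Q) (P-component accepting, Q-component rejecting) has no reachable accepting pair and the difference is empty.
So every string accepted by P is also accepted by Q: L(P) \ L(Q) = ∅ and there is no such string.

none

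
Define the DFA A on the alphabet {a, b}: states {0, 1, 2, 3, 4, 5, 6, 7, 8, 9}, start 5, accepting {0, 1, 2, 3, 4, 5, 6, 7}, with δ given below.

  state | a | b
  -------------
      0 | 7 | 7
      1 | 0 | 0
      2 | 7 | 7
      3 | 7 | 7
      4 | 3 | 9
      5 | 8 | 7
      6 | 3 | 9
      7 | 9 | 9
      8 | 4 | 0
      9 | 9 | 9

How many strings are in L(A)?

The useful subgraph on states {0, 3, 4, 5, 7, 8} is acyclic, so L(A) is finite; the longest accepting path visits 5 useful states, giving maximum string length 4.
Counting accepting paths from 5 by length: 1 of length 0, 1 of length 1, 2 of length 2, 3 of length 3, 2 of length 4. Total 9.

9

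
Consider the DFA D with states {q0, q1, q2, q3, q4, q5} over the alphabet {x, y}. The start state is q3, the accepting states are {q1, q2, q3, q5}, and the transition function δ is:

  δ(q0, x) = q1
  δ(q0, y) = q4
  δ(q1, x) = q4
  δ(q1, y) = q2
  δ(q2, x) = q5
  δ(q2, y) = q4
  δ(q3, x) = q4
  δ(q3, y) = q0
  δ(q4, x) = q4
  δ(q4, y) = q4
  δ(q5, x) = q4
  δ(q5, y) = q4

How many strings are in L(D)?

4

The useful subgraph on states {q0, q1, q2, q3, q5} is acyclic, so L(D) is finite; the longest accepting path visits 5 useful states, giving maximum string length 4.
Counting accepting paths from q3 by length: 1 of length 0, 1 of length 2, 1 of length 3, 1 of length 4. Total 4.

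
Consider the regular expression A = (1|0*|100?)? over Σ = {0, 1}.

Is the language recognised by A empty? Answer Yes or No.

The empty string ε matches the expression, so it belongs to L(A).
Since L(A) contains at least one string, it is not empty.

No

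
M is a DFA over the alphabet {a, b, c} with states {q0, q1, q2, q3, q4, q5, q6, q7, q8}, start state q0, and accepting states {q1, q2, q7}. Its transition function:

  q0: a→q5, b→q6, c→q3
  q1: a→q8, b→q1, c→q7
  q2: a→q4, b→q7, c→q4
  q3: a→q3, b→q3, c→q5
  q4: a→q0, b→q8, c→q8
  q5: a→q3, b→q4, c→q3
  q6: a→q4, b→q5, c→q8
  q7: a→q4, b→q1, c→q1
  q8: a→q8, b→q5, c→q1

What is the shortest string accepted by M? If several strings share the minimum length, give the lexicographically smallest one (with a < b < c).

bcc

A breadth-first search from q0 reaches an accepting state first via the path q0 → q6 → q8 → q1 on input bcc.
No string of length < 3 is accepted (BFS exhausts all shorter strings without reaching an accepting state), and bcc is the lexicographically least accepting string of length 3.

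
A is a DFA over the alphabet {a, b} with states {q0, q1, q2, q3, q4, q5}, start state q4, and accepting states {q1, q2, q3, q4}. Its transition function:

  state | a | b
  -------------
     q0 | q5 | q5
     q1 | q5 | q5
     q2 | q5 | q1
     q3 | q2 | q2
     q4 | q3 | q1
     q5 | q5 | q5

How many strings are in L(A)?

The useful subgraph on states {q1, q2, q3, q4} is acyclic, so L(A) is finite; the longest accepting path visits 4 useful states, giving maximum string length 3.
Counting accepting paths from q4 by length: 1 of length 0, 2 of length 1, 2 of length 2, 2 of length 3. Total 7.

7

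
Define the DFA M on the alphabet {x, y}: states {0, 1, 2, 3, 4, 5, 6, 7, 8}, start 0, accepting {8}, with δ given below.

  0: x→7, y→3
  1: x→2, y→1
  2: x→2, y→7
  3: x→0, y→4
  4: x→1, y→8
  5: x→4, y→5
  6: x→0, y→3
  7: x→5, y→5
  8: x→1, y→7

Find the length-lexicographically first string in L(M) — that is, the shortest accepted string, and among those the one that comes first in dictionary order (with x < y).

yyy

A breadth-first search from 0 reaches an accepting state first via the path 0 → 3 → 4 → 8 on input yyy.
No string of length < 3 is accepted (BFS exhausts all shorter strings without reaching an accepting state), and yyy is the lexicographically least accepting string of length 3.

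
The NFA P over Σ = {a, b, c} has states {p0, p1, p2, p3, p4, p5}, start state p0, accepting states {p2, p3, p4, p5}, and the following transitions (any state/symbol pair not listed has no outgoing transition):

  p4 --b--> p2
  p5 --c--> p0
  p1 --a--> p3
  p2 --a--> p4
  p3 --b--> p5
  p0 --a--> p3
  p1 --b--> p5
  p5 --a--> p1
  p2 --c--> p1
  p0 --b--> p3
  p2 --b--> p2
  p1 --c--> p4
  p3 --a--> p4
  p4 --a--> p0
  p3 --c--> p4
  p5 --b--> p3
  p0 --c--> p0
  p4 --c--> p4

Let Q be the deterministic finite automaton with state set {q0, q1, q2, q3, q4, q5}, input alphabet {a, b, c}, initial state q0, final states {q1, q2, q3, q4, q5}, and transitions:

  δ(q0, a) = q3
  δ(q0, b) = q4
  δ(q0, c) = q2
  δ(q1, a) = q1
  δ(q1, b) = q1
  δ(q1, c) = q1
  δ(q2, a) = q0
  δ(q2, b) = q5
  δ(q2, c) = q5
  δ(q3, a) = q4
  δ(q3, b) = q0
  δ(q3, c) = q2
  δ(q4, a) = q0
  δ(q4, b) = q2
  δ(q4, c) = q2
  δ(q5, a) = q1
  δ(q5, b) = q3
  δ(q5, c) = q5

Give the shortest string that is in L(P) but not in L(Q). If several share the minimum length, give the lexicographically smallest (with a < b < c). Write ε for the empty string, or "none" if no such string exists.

The string ab is accepted by P but not by Q.
No shorter string lies in the difference, and ab is the lexicographically first length-2 string in L(P) \ L(Q).

ab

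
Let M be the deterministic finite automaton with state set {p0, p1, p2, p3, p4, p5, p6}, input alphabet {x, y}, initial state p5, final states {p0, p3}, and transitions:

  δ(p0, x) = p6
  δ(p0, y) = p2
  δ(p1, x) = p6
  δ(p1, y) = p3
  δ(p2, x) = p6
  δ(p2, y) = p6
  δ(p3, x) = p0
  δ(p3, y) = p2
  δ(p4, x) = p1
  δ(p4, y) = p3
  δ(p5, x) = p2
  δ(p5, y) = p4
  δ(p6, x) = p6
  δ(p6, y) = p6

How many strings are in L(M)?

4

The useful subgraph on states {p0, p1, p3, p4, p5} is acyclic, so L(M) is finite; the longest accepting path visits 5 useful states, giving maximum string length 4.
Counting accepting paths from p5 by length: 1 of length 2, 2 of length 3, 1 of length 4. Total 4.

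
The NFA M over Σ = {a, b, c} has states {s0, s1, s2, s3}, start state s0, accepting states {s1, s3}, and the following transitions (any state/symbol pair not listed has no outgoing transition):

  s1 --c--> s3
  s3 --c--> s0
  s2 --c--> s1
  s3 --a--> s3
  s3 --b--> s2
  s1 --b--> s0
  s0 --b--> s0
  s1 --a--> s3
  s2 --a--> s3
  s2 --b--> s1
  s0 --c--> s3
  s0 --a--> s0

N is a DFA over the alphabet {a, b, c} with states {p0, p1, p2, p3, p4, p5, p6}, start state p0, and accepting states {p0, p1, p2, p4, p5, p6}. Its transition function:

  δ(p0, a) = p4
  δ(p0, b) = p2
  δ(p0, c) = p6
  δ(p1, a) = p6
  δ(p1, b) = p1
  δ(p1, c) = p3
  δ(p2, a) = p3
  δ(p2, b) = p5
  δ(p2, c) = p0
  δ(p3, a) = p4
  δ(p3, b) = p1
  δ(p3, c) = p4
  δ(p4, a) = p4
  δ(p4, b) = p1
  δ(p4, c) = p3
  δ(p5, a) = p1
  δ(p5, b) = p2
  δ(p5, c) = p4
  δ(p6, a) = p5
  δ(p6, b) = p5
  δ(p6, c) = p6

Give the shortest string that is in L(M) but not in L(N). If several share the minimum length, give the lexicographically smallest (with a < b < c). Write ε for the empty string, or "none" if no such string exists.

ac

The string ac is accepted by M but not by N.
No shorter string lies in the difference, and ac is the lexicographically first length-2 string in L(M) \ L(N).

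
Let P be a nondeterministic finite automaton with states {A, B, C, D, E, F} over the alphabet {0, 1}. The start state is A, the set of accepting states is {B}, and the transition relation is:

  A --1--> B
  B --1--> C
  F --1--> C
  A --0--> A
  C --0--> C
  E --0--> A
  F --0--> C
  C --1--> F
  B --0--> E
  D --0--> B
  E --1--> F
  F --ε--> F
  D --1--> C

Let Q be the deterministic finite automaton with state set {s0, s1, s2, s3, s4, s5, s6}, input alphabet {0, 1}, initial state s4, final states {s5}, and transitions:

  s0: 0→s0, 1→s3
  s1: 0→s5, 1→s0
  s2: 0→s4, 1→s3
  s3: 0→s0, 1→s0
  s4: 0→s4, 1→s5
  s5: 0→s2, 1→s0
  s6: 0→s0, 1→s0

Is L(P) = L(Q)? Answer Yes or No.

Yes

Exploring the product automaton P × Q from the start pair (A, s4), following both machines on each input symbol, reaches 5 state pairs: (A, s4), (B, s5), (E, s2), (C, s0), (F, s3).
P accepts in {B} and Q accepts in {s5}. In every reachable pair the two components are either both accepting — (B, s5) — or both non-accepting, so no string is accepted by exactly one of the machines: L(P) \ L(Q) and L(Q) \ L(P) are both empty.
Hence every string is accepted by P iff it is accepted by Q, and the two languages coincide.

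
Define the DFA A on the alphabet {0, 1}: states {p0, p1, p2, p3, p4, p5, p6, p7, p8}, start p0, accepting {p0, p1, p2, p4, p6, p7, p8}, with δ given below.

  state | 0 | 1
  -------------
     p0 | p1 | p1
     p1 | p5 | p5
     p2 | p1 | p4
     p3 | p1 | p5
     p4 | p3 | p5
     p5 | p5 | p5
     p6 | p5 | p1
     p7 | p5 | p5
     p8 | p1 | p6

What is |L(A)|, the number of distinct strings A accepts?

The useful subgraph on states {p0, p1} is acyclic, so L(A) is finite; the longest accepting path visits 2 useful states, giving maximum string length 1.
Counting accepting paths from p0 by length: 1 of length 0, 2 of length 1. Total 3.

3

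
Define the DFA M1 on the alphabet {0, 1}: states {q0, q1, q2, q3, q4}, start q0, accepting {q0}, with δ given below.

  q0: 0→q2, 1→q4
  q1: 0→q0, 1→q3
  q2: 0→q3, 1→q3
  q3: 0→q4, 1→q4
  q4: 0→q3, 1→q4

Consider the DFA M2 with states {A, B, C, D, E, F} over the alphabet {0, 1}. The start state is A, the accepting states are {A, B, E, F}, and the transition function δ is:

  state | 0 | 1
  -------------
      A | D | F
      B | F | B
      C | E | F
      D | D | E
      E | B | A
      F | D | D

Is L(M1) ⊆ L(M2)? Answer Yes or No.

Exploring the product automaton M1 × M2 from the start pair (q0, A), following both machines on each input symbol, reaches 11 state pairs: (q0, A), (q2, D), (q4, F), (q3, D), (q3, E), (q4, D), (q4, E), (q4, B), (q4, A), (q3, B), (q3, F).
M1 accepts in {q0} and M2 accepts in {A, B, E, F}. The reachable pairs whose M1-component is accepting are (q0, A); in each of them the M2-component is accepting too, so the product for L(M1) \ L(M2) (M1-component accepting, M2-component rejecting) has no reachable accepting pair and the difference is empty.
Hence every string in L(M1) is also in L(M2).

Yes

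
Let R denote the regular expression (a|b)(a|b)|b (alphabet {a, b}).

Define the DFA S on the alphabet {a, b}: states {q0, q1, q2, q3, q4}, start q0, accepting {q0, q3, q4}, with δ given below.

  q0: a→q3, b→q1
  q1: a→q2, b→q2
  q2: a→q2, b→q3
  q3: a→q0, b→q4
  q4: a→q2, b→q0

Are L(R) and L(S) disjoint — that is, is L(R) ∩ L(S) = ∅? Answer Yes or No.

No

The string aa is accepted by both R and S.
Hence L(R) ∩ L(S) ≠ ∅.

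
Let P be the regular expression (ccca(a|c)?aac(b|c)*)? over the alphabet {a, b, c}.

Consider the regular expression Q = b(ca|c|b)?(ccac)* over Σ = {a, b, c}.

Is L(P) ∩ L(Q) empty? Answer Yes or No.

Yes

Converting the expression P to a DFA (subset construction, then merging equivalent states) gives the minimal DFA with states {p0, p1, p2, p3, p4, p5, p6, p7, p8, p9, p10, p11}, start state p0, accepting states {p0, p11} and transitions p0: a→p1, b→p1, c→p2; p1: a→p1, b→p1, c→p1; p2: a→p1, b→p1, c→p3; p3: a→p1, b→p1, c→p4; p4: a→p5, b→p1, c→p1; p5: a→p6, b→p1, c→p7; p6: a→p8, b→p1, c→p1; p7: a→p9, b→p1, c→p1; p8: a→p10, b→p1, c→p11; p9: a→p10, b→p1, c→p1; p10: a→p1, b→p1, c→p11; p11: a→p1, b→p11, c→p11.
Converting the expression Q to a DFA (subset construction, then merging equivalent states) gives the minimal DFA with states {q0, q1, q2, q3, q4, q5, q6, q7, q8}, start state q0, accepting states {q2, q3, q4} and transitions q0: a→q1, b→q2, c→q1; q1: a→q1, b→q1, c→q1; q2: a→q1, b→q3, c→q4; q3: a→q1, b→q1, c→q5; q4: a→q3, b→q1, c→q6; q5: a→q1, b→q1, c→q7; q6: a→q8, b→q1, c→q7; q7: a→q8, b→q1, c→q1; q8: a→q1, b→q1, c→q3.
Exploring the product automaton P × Q from the start pair (p0, q0), following both machines on each input symbol, reaches 19 state pairs: (p0, q0), (p1, q1), (p1, q2), (p2, q1), (p1, q3), (p1, q4), (p3, q1), (p1, q5), (p1, q6), (p4, q1), (p1, q7), (p1, q8), (p5, q1), (p6, q1), (p7, q1), (p8, q1), (p9, q1), (p10, q1), (p11, q1).
P accepts in {p0, p11} and Q accepts in {q2, q3, q4}; no reachable pair has both components accepting, so no string drives both machines to acceptance simultaneously and L(P) ∩ L(Q) = ∅.
So no string is accepted by both, and the intersection is empty.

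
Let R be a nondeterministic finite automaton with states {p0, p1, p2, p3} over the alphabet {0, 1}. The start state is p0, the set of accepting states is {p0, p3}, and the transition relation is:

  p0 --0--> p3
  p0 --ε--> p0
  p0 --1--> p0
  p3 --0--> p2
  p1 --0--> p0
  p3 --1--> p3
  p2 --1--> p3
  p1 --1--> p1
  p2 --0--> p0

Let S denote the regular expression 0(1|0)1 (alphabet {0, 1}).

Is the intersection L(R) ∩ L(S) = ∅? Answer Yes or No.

The string 001 is accepted by both R and S.
Hence L(R) ∩ L(S) ≠ ∅.

No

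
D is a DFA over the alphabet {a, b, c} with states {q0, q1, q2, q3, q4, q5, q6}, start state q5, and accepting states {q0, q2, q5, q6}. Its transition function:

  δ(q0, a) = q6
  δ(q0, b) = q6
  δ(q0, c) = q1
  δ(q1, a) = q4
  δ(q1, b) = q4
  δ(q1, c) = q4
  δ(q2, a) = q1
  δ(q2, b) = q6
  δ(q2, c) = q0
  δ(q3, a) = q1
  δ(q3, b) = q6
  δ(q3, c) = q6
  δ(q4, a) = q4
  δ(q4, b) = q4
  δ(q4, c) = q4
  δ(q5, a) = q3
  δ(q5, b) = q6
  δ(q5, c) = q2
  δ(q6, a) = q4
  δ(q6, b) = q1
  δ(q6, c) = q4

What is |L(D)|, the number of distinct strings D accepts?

9

The useful subgraph on states {q0, q2, q3, q5, q6} is acyclic, so L(D) is finite; the longest accepting path visits 4 useful states, giving maximum string length 3.
Counting accepting paths from q5 by length: 1 of length 0, 2 of length 1, 4 of length 2, 2 of length 3. Total 9.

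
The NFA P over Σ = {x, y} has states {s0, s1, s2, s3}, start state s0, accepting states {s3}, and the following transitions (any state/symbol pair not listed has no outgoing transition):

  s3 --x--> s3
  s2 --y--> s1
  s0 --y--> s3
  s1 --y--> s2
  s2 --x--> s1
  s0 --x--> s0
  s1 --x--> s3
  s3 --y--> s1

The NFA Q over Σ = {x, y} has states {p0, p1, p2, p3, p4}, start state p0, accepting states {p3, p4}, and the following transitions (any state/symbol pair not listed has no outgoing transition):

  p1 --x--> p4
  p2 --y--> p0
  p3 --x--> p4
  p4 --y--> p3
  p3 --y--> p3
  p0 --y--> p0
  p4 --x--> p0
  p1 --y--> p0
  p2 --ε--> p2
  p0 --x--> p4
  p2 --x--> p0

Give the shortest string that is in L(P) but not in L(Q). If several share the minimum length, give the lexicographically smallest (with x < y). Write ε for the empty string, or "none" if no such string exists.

The string y is accepted by P but not by Q.
No shorter string lies in the difference, and y is the lexicographically first length-1 string in L(P) \ L(Q).

y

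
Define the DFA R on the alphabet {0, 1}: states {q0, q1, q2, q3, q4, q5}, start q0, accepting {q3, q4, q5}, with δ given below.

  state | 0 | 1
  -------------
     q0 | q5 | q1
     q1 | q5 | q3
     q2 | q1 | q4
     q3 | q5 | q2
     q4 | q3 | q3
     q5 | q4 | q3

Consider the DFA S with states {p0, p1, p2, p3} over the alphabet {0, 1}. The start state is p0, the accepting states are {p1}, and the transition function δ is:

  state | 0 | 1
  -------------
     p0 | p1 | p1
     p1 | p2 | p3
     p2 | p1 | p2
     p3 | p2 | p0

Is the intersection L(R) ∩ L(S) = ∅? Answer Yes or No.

No

The string 0 is accepted by both R and S.
Hence L(R) ∩ L(S) ≠ ∅.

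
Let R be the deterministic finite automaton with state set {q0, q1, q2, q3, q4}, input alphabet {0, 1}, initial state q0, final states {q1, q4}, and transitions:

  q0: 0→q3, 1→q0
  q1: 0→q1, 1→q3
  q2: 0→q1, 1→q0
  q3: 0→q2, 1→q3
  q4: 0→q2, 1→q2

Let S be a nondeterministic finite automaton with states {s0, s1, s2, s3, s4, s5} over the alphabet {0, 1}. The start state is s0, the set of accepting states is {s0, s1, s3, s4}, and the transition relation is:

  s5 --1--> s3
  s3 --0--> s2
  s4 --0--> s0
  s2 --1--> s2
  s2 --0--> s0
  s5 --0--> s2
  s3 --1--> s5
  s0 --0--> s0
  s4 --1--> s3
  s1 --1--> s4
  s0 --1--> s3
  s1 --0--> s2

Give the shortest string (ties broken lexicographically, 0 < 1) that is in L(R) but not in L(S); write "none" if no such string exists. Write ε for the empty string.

none

Exploring the product automaton R × S from the start pair (q0, s0), following both machines on each input symbol, reaches 11 state pairs: (q0, s0), (q3, s0), (q0, s3), (q2, s0), (q3, s3), (q3, s2), (q0, s5), (q1, s0), (q2, s2), (q3, s5), (q0, s2).
R accepts in {q1, q4} and S accepts in {s0, s1, s3, s4}. The reachable pairs whose R-component is accepting are (q1, s0); in each of them the S-component is accepting too, so the product for L(R) \ L(S) (R-component accepting, S-component rejecting) has no reachable accepting pair and the difference is empty.
So every string accepted by R is also accepted by S: L(R) \ L(S) = ∅ and there is no such string.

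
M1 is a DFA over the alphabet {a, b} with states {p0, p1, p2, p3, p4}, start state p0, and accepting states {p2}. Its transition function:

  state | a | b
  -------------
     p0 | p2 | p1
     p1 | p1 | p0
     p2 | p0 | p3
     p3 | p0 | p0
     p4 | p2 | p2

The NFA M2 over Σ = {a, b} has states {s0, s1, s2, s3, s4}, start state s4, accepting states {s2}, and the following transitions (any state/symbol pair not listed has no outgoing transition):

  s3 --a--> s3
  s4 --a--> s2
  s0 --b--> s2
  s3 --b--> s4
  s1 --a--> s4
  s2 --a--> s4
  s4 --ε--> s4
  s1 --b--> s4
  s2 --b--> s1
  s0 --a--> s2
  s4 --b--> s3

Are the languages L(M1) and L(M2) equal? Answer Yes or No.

Yes

Exploring the product automaton M1 × M2 from the start pair (p0, s4), following both machines on each input symbol, reaches 4 state pairs: (p0, s4), (p2, s2), (p1, s3), (p3, s1).
M1 accepts in {p2} and M2 accepts in {s2}. In every reachable pair the two components are either both accepting — (p2, s2) — or both non-accepting, so no string is accepted by exactly one of the machines: L(M1) \ L(M2) and L(M2) \ L(M1) are both empty.
Hence every string is accepted by M1 iff it is accepted by M2, and the two languages coincide.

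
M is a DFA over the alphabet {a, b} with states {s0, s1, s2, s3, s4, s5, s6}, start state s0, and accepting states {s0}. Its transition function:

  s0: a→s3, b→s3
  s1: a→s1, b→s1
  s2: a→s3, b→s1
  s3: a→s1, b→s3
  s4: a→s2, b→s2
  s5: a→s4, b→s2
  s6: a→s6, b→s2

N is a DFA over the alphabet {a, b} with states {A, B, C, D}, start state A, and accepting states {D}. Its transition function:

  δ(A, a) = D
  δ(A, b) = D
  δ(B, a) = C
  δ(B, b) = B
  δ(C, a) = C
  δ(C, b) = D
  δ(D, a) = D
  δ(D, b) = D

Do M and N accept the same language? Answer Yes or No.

The empty string ε is accepted by M but rejected by N.
So L(M) ≠ L(N).

No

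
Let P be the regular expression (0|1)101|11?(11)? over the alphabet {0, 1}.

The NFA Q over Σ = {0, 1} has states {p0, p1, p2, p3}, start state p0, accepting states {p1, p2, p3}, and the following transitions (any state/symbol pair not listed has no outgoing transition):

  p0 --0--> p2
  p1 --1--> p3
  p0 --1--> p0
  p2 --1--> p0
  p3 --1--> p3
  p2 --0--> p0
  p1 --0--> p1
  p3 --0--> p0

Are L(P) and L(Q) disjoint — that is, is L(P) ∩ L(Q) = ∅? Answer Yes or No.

Converting the expression P to a DFA (subset construction, then merging equivalent states) gives the minimal DFA with states {r0, r1, r2, r3, r4, r5, r6, r7, r8}, start state r0, accepting states {r2, r5, r7, r8} and transitions r0: 0→r1, 1→r2; r1: 0→r3, 1→r4; r2: 0→r3, 1→r5; r3: 0→r3, 1→r3; r4: 0→r6, 1→r3; r5: 0→r6, 1→r7; r6: 0→r3, 1→r8; r7: 0→r3, 1→r8; r8: 0→r3, 1→r3.
Exploring the product automaton P × Q from the start pair (r0, p0), following both machines on each input symbol, reaches 10 state pairs: (r0, p0), (r1, p2), (r2, p0), (r3, p0), (r4, p0), (r3, p2), (r5, p0), (r6, p2), (r7, p0), (r8, p0).
P accepts in {r2, r5, r7, r8} and Q accepts in {p1, p2, p3}; no reachable pair has both components accepting, so no string drives both machines to acceptance simultaneously and L(P) ∩ L(Q) = ∅.
So no string is accepted by both, and the intersection is empty.

Yes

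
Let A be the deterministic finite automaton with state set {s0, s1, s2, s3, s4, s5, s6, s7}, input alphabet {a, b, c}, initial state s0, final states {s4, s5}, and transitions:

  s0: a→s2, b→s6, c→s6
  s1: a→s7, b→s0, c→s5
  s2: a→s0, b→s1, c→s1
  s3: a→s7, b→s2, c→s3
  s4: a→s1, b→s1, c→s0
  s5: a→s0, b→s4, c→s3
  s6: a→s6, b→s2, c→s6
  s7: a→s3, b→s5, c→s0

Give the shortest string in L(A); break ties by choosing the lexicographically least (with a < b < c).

abc

A breadth-first search from s0 reaches an accepting state first via the path s0 → s2 → s1 → s5 on input abc.
No string of length < 3 is accepted (BFS exhausts all shorter strings without reaching an accepting state), and abc is the lexicographically least accepting string of length 3.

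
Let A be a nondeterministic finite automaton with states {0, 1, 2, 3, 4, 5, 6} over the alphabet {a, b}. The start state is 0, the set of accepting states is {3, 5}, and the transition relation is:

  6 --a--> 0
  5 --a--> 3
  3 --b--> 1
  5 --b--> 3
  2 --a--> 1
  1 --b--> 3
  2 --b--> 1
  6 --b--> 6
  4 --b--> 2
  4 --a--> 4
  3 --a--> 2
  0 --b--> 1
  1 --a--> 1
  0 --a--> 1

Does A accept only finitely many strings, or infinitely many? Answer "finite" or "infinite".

State 1 is reachable from the start and can reach an accepting state, and it lies on the cycle 1 → 1.
Traversing that cycle any number of times yields accepted strings of unbounded length, so the language is infinite.

infinite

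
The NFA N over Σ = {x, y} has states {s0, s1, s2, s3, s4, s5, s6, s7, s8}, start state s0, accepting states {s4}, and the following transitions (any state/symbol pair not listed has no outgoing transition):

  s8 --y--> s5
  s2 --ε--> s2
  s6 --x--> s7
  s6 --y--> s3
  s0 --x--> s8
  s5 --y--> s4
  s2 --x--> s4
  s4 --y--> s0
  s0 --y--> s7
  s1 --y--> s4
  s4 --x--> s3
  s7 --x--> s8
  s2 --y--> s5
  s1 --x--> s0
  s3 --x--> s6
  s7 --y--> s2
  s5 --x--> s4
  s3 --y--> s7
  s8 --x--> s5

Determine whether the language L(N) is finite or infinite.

infinite

State s0 is reachable from the start and can reach an accepting state, and it lies on the cycle s0 → s8 → s5 → s4 → s0.
Traversing that cycle any number of times yields accepted strings of unbounded length, so the language is infinite.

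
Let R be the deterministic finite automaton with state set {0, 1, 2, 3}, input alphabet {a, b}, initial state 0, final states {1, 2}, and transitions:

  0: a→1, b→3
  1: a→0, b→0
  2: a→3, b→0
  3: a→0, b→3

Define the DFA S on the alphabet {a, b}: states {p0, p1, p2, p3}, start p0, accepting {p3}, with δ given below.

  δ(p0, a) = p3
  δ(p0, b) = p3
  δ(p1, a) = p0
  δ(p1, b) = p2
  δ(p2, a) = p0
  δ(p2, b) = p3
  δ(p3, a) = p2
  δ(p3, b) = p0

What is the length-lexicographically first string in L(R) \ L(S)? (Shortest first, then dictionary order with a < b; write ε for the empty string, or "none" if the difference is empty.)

The string aaa is accepted by R but not by S.
No shorter string lies in the difference, and aaa is the lexicographically first length-3 string in L(R) \ L(S).

aaa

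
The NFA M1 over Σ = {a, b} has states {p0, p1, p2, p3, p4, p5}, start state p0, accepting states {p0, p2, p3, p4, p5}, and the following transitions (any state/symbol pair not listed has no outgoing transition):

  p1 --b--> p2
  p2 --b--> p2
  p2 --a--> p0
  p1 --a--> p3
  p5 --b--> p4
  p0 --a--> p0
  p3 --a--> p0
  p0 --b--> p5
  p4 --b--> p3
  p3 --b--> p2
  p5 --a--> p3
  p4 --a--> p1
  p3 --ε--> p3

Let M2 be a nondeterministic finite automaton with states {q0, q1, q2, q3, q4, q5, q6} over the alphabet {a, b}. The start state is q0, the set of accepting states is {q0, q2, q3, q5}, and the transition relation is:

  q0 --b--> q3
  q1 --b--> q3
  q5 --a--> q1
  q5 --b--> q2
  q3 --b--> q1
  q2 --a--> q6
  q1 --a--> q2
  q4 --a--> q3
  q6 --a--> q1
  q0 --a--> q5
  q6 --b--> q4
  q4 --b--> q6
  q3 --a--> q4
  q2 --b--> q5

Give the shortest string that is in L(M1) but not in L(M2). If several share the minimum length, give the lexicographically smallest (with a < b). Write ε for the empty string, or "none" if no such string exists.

The string aa is accepted by M1 but not by M2.
No shorter string lies in the difference, and aa is the lexicographically first length-2 string in L(M1) \ L(M2).

aa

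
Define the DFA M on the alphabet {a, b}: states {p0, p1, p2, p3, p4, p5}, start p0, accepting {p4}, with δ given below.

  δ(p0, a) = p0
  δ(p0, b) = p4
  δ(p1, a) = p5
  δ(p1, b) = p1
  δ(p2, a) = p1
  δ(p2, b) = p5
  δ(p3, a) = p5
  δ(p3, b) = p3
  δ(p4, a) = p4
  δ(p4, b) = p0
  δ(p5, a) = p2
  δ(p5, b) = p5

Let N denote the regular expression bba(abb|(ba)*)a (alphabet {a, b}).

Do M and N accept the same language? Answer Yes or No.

No

The string b is accepted by M but rejected by N.
So L(M) ≠ L(N).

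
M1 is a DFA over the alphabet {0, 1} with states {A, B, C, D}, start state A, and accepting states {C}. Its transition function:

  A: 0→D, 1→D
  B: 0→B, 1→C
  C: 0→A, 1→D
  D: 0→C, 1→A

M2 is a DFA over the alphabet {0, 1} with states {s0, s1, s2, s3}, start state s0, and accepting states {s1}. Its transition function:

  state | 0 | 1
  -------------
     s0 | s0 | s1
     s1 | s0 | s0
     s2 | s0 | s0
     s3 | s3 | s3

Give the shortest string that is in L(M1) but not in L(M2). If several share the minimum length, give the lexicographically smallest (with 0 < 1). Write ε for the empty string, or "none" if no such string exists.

The string 00 is accepted by M1 but not by M2.
No shorter string lies in the difference, and 00 is the lexicographically first length-2 string in L(M1) \ L(M2).

00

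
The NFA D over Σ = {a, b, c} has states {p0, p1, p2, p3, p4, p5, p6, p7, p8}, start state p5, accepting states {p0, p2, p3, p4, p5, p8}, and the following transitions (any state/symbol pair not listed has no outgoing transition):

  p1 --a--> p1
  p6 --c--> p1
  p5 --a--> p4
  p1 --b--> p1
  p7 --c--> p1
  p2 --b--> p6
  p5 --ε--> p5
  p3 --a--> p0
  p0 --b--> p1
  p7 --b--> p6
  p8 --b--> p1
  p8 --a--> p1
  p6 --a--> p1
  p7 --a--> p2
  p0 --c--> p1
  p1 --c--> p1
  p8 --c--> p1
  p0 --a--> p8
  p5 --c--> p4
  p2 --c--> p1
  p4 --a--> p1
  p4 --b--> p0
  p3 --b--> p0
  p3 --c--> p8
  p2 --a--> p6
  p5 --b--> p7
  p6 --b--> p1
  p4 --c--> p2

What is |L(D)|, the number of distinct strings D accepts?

10

The useful subgraph on states {p0, p2, p4, p5, p7, p8} is acyclic, so L(D) is finite; the longest accepting path visits 4 useful states, giving maximum string length 3.
Counting accepting paths from p5 by length: 1 of length 0, 2 of length 1, 5 of length 2, 2 of length 3. Total 10.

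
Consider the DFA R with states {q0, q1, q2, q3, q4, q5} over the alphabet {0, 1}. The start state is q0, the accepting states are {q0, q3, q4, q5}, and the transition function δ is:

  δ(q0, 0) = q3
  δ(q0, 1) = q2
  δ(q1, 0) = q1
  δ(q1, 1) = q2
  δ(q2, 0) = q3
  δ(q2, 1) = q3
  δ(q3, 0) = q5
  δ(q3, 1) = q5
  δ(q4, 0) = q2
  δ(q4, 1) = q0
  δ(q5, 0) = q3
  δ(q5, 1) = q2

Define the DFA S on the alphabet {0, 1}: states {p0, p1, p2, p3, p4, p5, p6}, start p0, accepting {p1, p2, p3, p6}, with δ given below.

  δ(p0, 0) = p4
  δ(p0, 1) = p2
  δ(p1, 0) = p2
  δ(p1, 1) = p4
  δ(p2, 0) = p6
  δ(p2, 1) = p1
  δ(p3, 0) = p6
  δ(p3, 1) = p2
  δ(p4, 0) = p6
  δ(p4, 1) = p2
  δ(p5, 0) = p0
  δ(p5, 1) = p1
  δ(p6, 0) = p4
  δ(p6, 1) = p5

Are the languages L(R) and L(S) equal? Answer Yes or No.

The empty string ε is accepted by R but rejected by S.
So L(R) ≠ L(S).

No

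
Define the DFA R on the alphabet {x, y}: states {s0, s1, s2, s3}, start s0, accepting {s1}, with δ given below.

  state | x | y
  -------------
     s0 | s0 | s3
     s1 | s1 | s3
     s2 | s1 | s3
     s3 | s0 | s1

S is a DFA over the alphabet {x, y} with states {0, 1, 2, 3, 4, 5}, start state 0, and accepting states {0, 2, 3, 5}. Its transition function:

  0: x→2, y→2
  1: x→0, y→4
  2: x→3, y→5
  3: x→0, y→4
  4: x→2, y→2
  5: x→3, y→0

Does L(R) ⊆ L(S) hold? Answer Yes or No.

Exploring the product automaton R × S from the start pair (s0, 0), following both machines on each input symbol, reaches 11 state pairs: (s0, 0), (s0, 2), (s3, 2), (s0, 3), (s3, 5), (s1, 5), (s3, 4), (s1, 0), (s1, 3), (s3, 0), (s1, 2).
R accepts in {s1} and S accepts in {0, 2, 3, 5}. The reachable pairs whose R-component is accepting are (s1, 5), (s1, 0), (s1, 3), (s1, 2); in each of them the S-component is accepting too, so the product for L(R) \ L(S) (R-component accepting, S-component rejecting) has no reachable accepting pair and the difference is empty.
Hence every string in L(R) is also in L(S).

Yes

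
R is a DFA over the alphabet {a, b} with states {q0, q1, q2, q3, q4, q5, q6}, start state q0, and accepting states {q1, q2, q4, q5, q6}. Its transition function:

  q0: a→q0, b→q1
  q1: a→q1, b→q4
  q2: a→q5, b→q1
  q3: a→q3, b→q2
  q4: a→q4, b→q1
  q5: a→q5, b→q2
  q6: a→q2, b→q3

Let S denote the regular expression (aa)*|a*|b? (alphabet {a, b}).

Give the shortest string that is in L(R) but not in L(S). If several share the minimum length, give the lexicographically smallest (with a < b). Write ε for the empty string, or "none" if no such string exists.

The string ab is accepted by R but not by S.
No shorter string lies in the difference, and ab is the lexicographically first length-2 string in L(R) \ L(S).

ab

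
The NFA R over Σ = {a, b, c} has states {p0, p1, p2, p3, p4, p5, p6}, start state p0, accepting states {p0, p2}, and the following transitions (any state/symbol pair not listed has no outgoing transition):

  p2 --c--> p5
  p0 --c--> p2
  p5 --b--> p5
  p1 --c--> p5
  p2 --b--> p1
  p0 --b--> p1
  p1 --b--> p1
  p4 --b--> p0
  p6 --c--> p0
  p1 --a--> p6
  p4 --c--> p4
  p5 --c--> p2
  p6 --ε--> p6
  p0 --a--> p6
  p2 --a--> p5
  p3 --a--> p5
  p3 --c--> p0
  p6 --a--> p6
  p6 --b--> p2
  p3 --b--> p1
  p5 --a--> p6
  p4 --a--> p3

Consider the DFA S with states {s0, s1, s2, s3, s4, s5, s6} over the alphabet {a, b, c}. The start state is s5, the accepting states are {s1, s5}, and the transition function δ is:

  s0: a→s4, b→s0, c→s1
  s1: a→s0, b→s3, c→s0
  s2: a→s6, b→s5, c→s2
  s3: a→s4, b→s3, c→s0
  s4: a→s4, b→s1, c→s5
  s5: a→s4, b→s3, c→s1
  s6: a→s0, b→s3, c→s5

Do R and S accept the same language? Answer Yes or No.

Yes

Exploring the product automaton R × S from the start pair (p0, s5), following both machines on each input symbol, reaches 5 state pairs: (p0, s5), (p6, s4), (p1, s3), (p2, s1), (p5, s0).
R accepts in {p0, p2} and S accepts in {s1, s5}. In every reachable pair the two components are either both accepting — (p0, s5), (p2, s1) — or both non-accepting, so no string is accepted by exactly one of the machines: L(R) \ L(S) and L(S) \ L(R) are both empty.
Hence every string is accepted by R iff it is accepted by S, and the two languages coincide.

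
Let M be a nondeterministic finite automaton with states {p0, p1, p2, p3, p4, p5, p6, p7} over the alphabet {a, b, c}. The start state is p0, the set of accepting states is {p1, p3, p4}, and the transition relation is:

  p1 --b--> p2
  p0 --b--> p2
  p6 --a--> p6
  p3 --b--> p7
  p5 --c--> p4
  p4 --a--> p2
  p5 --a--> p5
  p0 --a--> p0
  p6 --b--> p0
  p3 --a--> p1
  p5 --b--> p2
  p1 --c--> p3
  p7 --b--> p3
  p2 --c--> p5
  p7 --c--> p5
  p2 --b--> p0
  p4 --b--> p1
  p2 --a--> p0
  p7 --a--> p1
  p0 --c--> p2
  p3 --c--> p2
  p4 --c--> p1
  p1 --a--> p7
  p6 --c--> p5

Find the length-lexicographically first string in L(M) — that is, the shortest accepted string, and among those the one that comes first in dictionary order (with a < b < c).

bcc

A breadth-first search from p0 reaches an accepting state first via the path p0 → p2 → p5 → p4 on input bcc.
No string of length < 3 is accepted (BFS exhausts all shorter strings without reaching an accepting state), and bcc is the lexicographically least accepting string of length 3.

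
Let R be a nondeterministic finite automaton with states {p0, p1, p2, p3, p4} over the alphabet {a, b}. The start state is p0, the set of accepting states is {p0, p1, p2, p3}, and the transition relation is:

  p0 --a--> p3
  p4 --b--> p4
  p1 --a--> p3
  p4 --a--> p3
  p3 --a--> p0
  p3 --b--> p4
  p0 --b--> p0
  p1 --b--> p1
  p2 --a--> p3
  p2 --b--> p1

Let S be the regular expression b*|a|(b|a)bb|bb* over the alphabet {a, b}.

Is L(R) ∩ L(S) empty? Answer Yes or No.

The empty string ε is accepted by both R and S.
Hence L(R) ∩ L(S) ≠ ∅.

No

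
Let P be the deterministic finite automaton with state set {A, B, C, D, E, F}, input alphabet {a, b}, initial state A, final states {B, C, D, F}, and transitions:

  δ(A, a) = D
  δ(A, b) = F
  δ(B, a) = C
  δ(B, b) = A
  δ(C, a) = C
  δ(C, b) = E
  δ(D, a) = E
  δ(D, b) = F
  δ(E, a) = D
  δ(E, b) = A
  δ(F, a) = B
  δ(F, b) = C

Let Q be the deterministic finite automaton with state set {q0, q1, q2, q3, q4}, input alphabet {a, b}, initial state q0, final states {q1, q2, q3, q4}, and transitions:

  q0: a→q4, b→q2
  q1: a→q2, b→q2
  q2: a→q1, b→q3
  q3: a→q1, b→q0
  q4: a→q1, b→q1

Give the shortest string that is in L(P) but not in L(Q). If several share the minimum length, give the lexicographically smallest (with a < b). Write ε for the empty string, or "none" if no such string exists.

The string aaabb is accepted by P but not by Q.
No shorter string lies in the difference, and aaabb is the lexicographically first length-5 string in L(P) \ L(Q).

aaabb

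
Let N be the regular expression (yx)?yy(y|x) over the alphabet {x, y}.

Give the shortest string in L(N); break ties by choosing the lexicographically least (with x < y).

By inspection of the expression, no string of length less than 3 matches, and yyx is the lexicographically first match of length 3.

yyx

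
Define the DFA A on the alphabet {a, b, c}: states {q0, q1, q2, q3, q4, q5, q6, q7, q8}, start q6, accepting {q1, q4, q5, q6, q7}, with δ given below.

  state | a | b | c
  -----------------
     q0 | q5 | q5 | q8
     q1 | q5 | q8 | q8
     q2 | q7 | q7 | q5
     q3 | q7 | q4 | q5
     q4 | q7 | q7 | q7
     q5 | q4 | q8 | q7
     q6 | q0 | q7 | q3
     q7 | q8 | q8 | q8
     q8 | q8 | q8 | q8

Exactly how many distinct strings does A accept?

The useful subgraph on states {q0, q3, q4, q5, q6, q7} is acyclic, so L(A) is finite; the longest accepting path visits 5 useful states, giving maximum string length 4.
Counting accepting paths from q6 by length: 1 of length 0, 1 of length 1, 5 of length 2, 9 of length 3, 9 of length 4. Total 25.

25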